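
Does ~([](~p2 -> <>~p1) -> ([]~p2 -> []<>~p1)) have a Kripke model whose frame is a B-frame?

1. ~([](~p2 -> <>~p1) -> ([]~p2 -> []<>~p1)), u
2. [](~p2 -> <>~p1), u   [~->-rule on 1]
3. ~([]~p2 -> []<>~p1), u   [~->-rule on 1]
4. []~p2, u   [~->-rule on 3]
5. ~[]<>~p1, u   [~->-rule on 3]
6. ~p2 -> <>~p1, u   [[]-rule on 2 via uRu]
7. ~p2, u   [[]-rule on 4 via uRu]
8. <>~p1, u   [->-rule on 6 (branches; this branch)]
9. ~<>~p1, v   [~[]-rule on 5: fresh world v, uRv]
10. ~p2 -> <>~p1, v   [[]-rule on 2 via uRv]
11. ~p2, v   [[]-rule on 4 via uRv]
12. p1, u   [~<>-rule on 9 via vRu]
13. p1, v   [~<>-rule on 9 via vRv]
14. <>~p1, v   [->-rule on 10 (branches; this branch)]
15. ~p1, w   [<>-rule on 8: fresh world w, uRw]
16. ~p2 -> <>~p1, w   [[]-rule on 2 via uRw]
17. ~p2, w   [[]-rule on 4 via uRw]
18. <>~p1, w   [->-rule on 16 (branches; this branch)]
19. ~p1, x   [<>-rule on 14: fresh world x, vRx]
20. p1, x   [~<>-rule on 9 via vRx]
Accessibility: uRu, uRv, uRw, vRu, vRv, vRx, wRu, wRw, xRv, xRx
Branch closes: p1 and ~p1 both at x.
Every branch closes; the branch above is one of them.

Unsatisfiable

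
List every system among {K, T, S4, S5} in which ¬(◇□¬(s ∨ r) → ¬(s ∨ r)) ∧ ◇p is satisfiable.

S4-tableau for the formula:
1. ¬(◇□¬(s ∨ r) → ¬(s ∨ r)) ∧ ◇p, w0
2. ¬(◇□¬(s ∨ r) → ¬(s ∨ r)), w0
3. ◇p, w0
4. ◇□¬(s ∨ r), w0
5. s ∨ r, w0
6. r, w0
7. p, w1
8. □¬(s ∨ r), w2
9. ¬(s ∨ r), w2
10. ¬s, w2
11. ¬r, w2
Accessibility: w0Rw0, w0Rw1, w0Rw2, w1Rw1, w2Rw2
Complete open branch: satisfiable in S4, hence also in K, T (this S4-model is also a K-model and a T-model).
S5-tableau for the formula:
1. ¬(◇□¬(s ∨ r) → ¬(s ∨ r)) ∧ ◇p, w0
2. ¬(◇□¬(s ∨ r) → ¬(s ∨ r)), w0
3. ◇p, w0
4. ◇□¬(s ∨ r), w0
5. s ∨ r, w0
6. r, w0
7. p, w1
8. □¬(s ∨ r), w2
9. ¬(s ∨ r), w0
10. ¬s, w0
11. ¬r, w0
Accessibility: w0Rw0, w0Rw1, w0Rw2, w1Rw0, w1Rw1, w1Rw2, w2Rw0, w2Rw1, w2Rw2
Branch closes: r and ¬r both at w0.
Every branch closes (one shown): unsatisfiable in S5.

K, T, S4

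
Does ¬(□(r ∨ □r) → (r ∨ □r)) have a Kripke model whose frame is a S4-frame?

1. ¬(□(r ∨ □r) → (r ∨ □r)), w0
2. □(r ∨ □r), w0
3. ¬(r ∨ □r), w0
4. ¬r, w0
5. ¬□r, w0
6. r ∨ □r, w0
7. □r, w0
8. r, w0
Accessibility: w0Rw0
Branch closes: r and ¬r both at w0.
All branches of the tableau close; one closing branch shown above.

Unsatisfiable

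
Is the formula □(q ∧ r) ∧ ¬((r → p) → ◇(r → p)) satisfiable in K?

Satisfiable (open branch found)

1. □(q ∧ r) ∧ ¬((r → p) → ◇(r → p)), 0
2. □(q ∧ r), 0
3. ¬((r → p) → ◇(r → p)), 0
4. r → p, 0
5. ¬◇(r → p), 0
6. p, 0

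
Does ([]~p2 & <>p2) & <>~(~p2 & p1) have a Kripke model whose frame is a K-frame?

Unsatisfiable

1. ([]~p2 & <>p2) & <>~(~p2 & p1), 0
2. []~p2 & <>p2, 0
3. <>~(~p2 & p1), 0
4. []~p2, 0
5. <>p2, 0
6. ~(~p2 & p1), 1
7. ~p2, 1
8. ~p1, 1
9. p2, 2
10. ~p2, 2
Accessibility: 0R1, 0R2
Branch closes: p2 and ~p2 both at 2.
All branches of the tableau close; one closing branch shown above.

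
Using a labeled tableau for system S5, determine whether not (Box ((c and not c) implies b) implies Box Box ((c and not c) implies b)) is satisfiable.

No, unsatisfiable

1. not (Box ((c and not c) implies b) implies Box Box ((c and not c) implies b)), u
2. Box ((c and not c) implies b), u
3. not Box Box ((c and not c) implies b), u
4. (c and not c) implies b, u
5. not (c and not c), u
6. c, u
7. not Box ((c and not c) implies b), v
8. (c and not c) implies b, v
9. not (c and not c), v
10. c, v
11. not ((c and not c) implies b), w
12. c and not c, w
13. not b, w
14. c, w
15. not c, w
Accessibility: uRu, uRv, uRw, vRu, vRv, vRw, wRu, wRv, wRw
Branch closes: c and not c both at w.
Every branch closes; the branch above is one of them.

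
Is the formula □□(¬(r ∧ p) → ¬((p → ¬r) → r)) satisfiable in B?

1. □□(¬(r ∧ p) → ¬((p → ¬r) → r)), u
2. □(¬(r ∧ p) → ¬((p → ¬r) → r)), u   [□-rule on 1 via uRu]
3. ¬(r ∧ p) → ¬((p → ¬r) → r), u   [□-rule on 2 via uRu]
4. ¬((p → ¬r) → r), u   [→-rule on 3 (branches; this branch)]
5. p → ¬r, u   [¬→-rule on 4]
6. ¬r, u   [¬→-rule on 4]
Accessibility: uRu

Satisfiable (open branch found)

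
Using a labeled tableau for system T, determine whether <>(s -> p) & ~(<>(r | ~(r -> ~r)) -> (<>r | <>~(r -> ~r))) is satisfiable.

No, unsatisfiable

1. <>(s -> p) & ~(<>(r | ~(r -> ~r)) -> (<>r | <>~(r -> ~r))), w0
2. <>(s -> p), w0
3. ~(<>(r | ~(r -> ~r)) -> (<>r | <>~(r -> ~r))), w0
4. <>(r | ~(r -> ~r)), w0
5. ~(<>r | <>~(r -> ~r)), w0
6. ~<>r, w0
7. ~<>~(r -> ~r), w0
8. ~r, w0
9. r -> ~r, w0
10. s -> p, w1
11. ~r, w1
12. r -> ~r, w1
13. p, w1
14. r | ~(r -> ~r), w2
15. ~r, w2
16. r -> ~r, w2
17. ~(r -> ~r), w2
18. r, w2
Accessibility: w0Rw0, w0Rw1, w0Rw2, w1Rw1, w2Rw2
Branch closes: r and ~r both at w2.
(One branch shown.) All branches close.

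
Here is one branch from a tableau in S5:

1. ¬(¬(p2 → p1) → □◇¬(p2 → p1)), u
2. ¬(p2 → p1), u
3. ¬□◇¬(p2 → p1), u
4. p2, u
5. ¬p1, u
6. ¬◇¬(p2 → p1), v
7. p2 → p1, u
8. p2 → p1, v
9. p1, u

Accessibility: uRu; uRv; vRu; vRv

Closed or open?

Closed

Both p1 and ¬p1 appear at u.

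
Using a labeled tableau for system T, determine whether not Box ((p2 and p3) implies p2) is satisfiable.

Unsatisfiable

1. not Box ((p2 and p3) implies p2), u
2. not ((p2 and p3) implies p2), v   [neg-Box-rule on 1: fresh world v, uRv]
3. p2 and p3, v   [neg-implies-rule on 2]
4. not p2, v   [neg-implies-rule on 2]
5. p2, v   [and-rule on 3]
6. p3, v   [and-rule on 3]
Accessibility: uRu, uRv, vRv
Branch closes: p2 and not p2 both at v.
All branches of the tableau close; one closing branch shown above.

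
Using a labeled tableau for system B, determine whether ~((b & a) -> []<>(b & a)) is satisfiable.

Unsatisfiable (every branch closes)

1. ~((b & a) -> []<>(b & a)), 0
2. b & a, 0
3. ~[]<>(b & a), 0
4. b, 0
5. a, 0
6. ~<>(b & a), 1
7. ~(b & a), 0
8. ~(b & a), 1
9. ~a, 0
Accessibility: 0R0, 0R1, 1R0, 1R1
Branch closes: a and ~a both at 0.
All branches of the tableau close; one closing branch shown above.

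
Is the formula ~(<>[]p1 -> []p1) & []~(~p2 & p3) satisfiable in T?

1. ~(<>[]p1 -> []p1) & []~(~p2 & p3), u
2. ~(<>[]p1 -> []p1), u
3. []~(~p2 & p3), u
4. <>[]p1, u
5. ~[]p1, u
6. ~(~p2 & p3), u
7. ~p3, u
8. []p1, v
9. ~(~p2 & p3), v
10. p1, v
11. ~p3, v
12. ~p1, w
13. ~(~p2 & p3), w
14. ~p3, w
Accessibility: uRu, uRv, uRw, vRv, wRw

Satisfiable (open branch found)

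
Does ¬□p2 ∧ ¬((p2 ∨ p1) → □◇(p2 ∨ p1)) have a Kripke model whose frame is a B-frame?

1. ¬□p2 ∧ ¬((p2 ∨ p1) → □◇(p2 ∨ p1)), u
2. ¬□p2, u   [∧-rule on 1]
3. ¬((p2 ∨ p1) → □◇(p2 ∨ p1)), u   [∧-rule on 1]
4. p2 ∨ p1, u   [¬→-rule on 3]
5. ¬□◇(p2 ∨ p1), u   [¬→-rule on 3]
6. p1, u   [∨-rule on 4 (branches; this branch)]
7. ¬p2, v   [¬□-rule on 2: fresh world v, uRv]
8. ¬◇(p2 ∨ p1), w   [¬□-rule on 5: fresh world w, uRw]
9. ¬(p2 ∨ p1), u   [¬◇-rule on 8 via wRu]
10. ¬p2, u   [¬∨-rule on 9]
11. ¬p1, u   [¬∨-rule on 9]
Accessibility: uRu, uRv, uRw, vRu, vRv, wRu, wRw
Branch closes: p1 and ¬p1 both at u.
(One branch shown.) All branches close.

Unsatisfiable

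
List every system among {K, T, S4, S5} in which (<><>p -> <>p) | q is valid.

S4-tableau for the negation ~((<><>p -> <>p) | q):
1. ~((<><>p -> <>p) | q), 0
2. ~(<><>p -> <>p), 0
3. ~q, 0
4. <><>p, 0
5. ~<>p, 0
6. ~p, 0
7. <>p, 1
8. ~p, 1
9. p, 2
10. ~p, 2
Accessibility: 0R0, 0R1, 0R2, 1R1, 1R2, 2R2
Branch closes: p and ~p both at 2.
Every branch closes (one shown): valid in S4, hence also in S5 (every theorem of S4 is a theorem of S5).
T-tableau for the negation ~((<><>p -> <>p) | q):
1. ~((<><>p -> <>p) | q), 0
2. ~(<><>p -> <>p), 0
3. ~q, 0
4. <><>p, 0
5. ~<>p, 0
6. ~p, 0
7. <>p, 1
8. ~p, 1
9. p, 2
Accessibility: 0R0, 0R1, 1R1, 1R2, 2R2
Complete open branch: countermodel on a T-frame, so not valid in T, nor in K (the same frame is also a K-frame).

S4, S5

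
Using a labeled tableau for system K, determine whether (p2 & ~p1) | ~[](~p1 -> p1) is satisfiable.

1. (p2 & ~p1) | ~[](~p1 -> p1), w0
2. ~[](~p1 -> p1), w0
3. ~(~p1 -> p1), w1
4. ~p1, w1
Accessibility: w0Rw1

Yes, satisfiable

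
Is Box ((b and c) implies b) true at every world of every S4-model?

Tableau for the negation not Box ((b and c) implies b):
1. not Box ((b and c) implies b), u
2. not ((b and c) implies b), v
3. b and c, v
4. not b, v
5. b, v
6. c, v
Accessibility: uRu, uRv, vRv
Branch closes: b and not b both at v.
Every branch of the negation's tableau closes; the branch above is one of them.

Valid in S4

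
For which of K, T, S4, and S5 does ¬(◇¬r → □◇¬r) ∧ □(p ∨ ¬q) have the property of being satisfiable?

S4-tableau for the formula:
1. ¬(◇¬r → □◇¬r) ∧ □(p ∨ ¬q), 0
2. ¬(◇¬r → □◇¬r), 0   [∧-rule on 1]
3. □(p ∨ ¬q), 0   [∧-rule on 1]
4. ◇¬r, 0   [¬→-rule on 2]
5. ¬□◇¬r, 0   [¬→-rule on 2]
6. p ∨ ¬q, 0   [□-rule on 3 via 0R0]
7. ¬q, 0   [∨-rule on 6 (branches; this branch)]
8. ¬r, 1   [◇-rule on 4: fresh world 1, 0R1]
9. p ∨ ¬q, 1   [□-rule on 3 via 0R1]
10. ¬q, 1   [∨-rule on 9 (branches; this branch)]
11. ¬◇¬r, 2   [¬□-rule on 5: fresh world 2, 0R2]
12. p ∨ ¬q, 2   [□-rule on 3 via 0R2]
13. r, 2   [¬◇-rule on 11 via 2R2]
14. ¬q, 2   [∨-rule on 12 (branches; this branch)]
Accessibility: 0R0, 0R1, 0R2, 1R1, 2R2
Complete open branch: satisfiable in S4, hence also in K, T (this S4-model is also a K-model and a T-model).
S5-tableau for the formula:
1. ¬(◇¬r → □◇¬r) ∧ □(p ∨ ¬q), 0
2. ¬(◇¬r → □◇¬r), 0   [∧-rule on 1]
3. □(p ∨ ¬q), 0   [∧-rule on 1]
4. ◇¬r, 0   [¬→-rule on 2]
5. ¬□◇¬r, 0   [¬→-rule on 2]
6. p ∨ ¬q, 0   [□-rule on 3 via 0R0]
7. ¬q, 0   [∨-rule on 6 (branches; this branch)]
8. ¬r, 1   [◇-rule on 4: fresh world 1, 0R1]
9. p ∨ ¬q, 1   [□-rule on 3 via 0R1]
10. ¬q, 1   [∨-rule on 9 (branches; this branch)]
11. ¬◇¬r, 2   [¬□-rule on 5: fresh world 2, 0R2]
12. p ∨ ¬q, 2   [□-rule on 3 via 0R2]
13. r, 0   [¬◇-rule on 11 via 2R0]
14. r, 1   [¬◇-rule on 11 via 2R1]
Accessibility: 0R0, 0R1, 0R2, 1R0, 1R1, 1R2, 2R0, 2R1, 2R2
Branch closes: r and ¬r both at 1.
Every branch closes (one shown): unsatisfiable in S5.

K, T, S4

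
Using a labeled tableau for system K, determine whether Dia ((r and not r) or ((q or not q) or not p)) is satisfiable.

Satisfiable (open branch found)

1. Dia ((r and not r) or ((q or not q) or not p)), u
2. (r and not r) or ((q or not q) or not p), v   [Dia-rule on 1: fresh world v, uRv]
3. (q or not q) or not p, v   [or-rule on 2 (branches; this branch)]
4. not p, v   [or-rule on 3 (branches; this branch)]
Accessibility: uRv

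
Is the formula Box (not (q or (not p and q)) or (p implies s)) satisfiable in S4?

1. Box (not (q or (not p and q)) or (p implies s)), w0
2. not (q or (not p and q)) or (p implies s), w0
3. p implies s, w0
4. s, w0
Accessibility: w0Rw0

Yes, satisfiable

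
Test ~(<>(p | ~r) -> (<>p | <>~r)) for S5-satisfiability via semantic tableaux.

1. ~(<>(p | ~r) -> (<>p | <>~r)), 0
2. <>(p | ~r), 0   [~->-rule on 1]
3. ~(<>p | <>~r), 0   [~->-rule on 1]
4. ~<>p, 0   [~|-rule on 3]
5. ~<>~r, 0   [~|-rule on 3]
6. ~p, 0   [~<>-rule on 4 via 0R0]
7. r, 0   [~<>-rule on 5 via 0R0]
8. p | ~r, 1   [<>-rule on 2: fresh world 1, 0R1]
9. ~p, 1   [~<>-rule on 4 via 0R1]
10. r, 1   [~<>-rule on 5 via 0R1]
11. ~r, 1   [|-rule on 8 (branches; this branch)]
Accessibility: 0R0, 0R1, 1R0, 1R1
Branch closes: r and ~r both at 1.
Every branch closes; the branch above is one of them.

No, unsatisfiable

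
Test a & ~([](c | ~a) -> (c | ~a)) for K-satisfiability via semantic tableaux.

1. a & ~([](c | ~a) -> (c | ~a)), u
2. a, u
3. ~([](c | ~a) -> (c | ~a)), u
4. [](c | ~a), u
5. ~(c | ~a), u
6. ~c, u

Yes, satisfiable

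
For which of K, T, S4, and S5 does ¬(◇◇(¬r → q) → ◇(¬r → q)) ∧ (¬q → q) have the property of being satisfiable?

K-tableau for the formula:
1. ¬(◇◇(¬r → q) → ◇(¬r → q)) ∧ (¬q → q), u
2. ¬(◇◇(¬r → q) → ◇(¬r → q)), u
3. ¬q → q, u
4. ◇◇(¬r → q), u
5. ¬◇(¬r → q), u
6. q, u
7. ◇(¬r → q), v
8. ¬(¬r → q), v
9. ¬r, v
10. ¬q, v
11. ¬r → q, w
12. q, w
Accessibility: uRv, vRw
Complete open branch: satisfiable in K.
T-tableau for the formula:
1. ¬(◇◇(¬r → q) → ◇(¬r → q)) ∧ (¬q → q), u
2. ¬(◇◇(¬r → q) → ◇(¬r → q)), u
3. ¬q → q, u
4. ◇◇(¬r → q), u
5. ¬◇(¬r → q), u
6. ¬(¬r → q), u
7. ¬r, u
8. ¬q, u
9. q, u
Accessibility: uRu
Branch closes: q and ¬q both at u.
Every branch closes (one shown): unsatisfiable in T, hence also in S4, S5 (every S4/S5-frame is a T-frame).

K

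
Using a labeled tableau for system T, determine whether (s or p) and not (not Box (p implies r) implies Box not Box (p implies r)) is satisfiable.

Yes, satisfiable

1. (s or p) and not (not Box (p implies r) implies Box not Box (p implies r)), w0
2. s or p, w0
3. not (not Box (p implies r) implies Box not Box (p implies r)), w0
4. not Box (p implies r), w0
5. not Box not Box (p implies r), w0
6. p, w0
7. not (p implies r), w1
8. p, w1
9. not r, w1
10. Box (p implies r), w2
11. p implies r, w2
12. r, w2
Accessibility: w0Rw0, w0Rw1, w0Rw2, w1Rw1, w2Rw2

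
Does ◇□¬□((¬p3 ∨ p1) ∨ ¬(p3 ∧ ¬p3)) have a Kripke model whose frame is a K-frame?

Satisfiable

1. ◇□¬□((¬p3 ∨ p1) ∨ ¬(p3 ∧ ¬p3)), w0
2. □¬□((¬p3 ∨ p1) ∨ ¬(p3 ∧ ¬p3)), w1
Accessibility: w0Rw1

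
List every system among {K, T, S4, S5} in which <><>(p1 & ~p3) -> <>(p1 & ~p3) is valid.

T-tableau for the negation ~(<><>(p1 & ~p3) -> <>(p1 & ~p3)):
1. ~(<><>(p1 & ~p3) -> <>(p1 & ~p3)), w0
2. <><>(p1 & ~p3), w0
3. ~<>(p1 & ~p3), w0
4. ~(p1 & ~p3), w0
5. p3, w0
6. <>(p1 & ~p3), w1
7. ~(p1 & ~p3), w1
8. p3, w1
9. p1 & ~p3, w2
10. p1, w2
11. ~p3, w2
Accessibility: w0Rw0, w0Rw1, w1Rw1, w1Rw2, w2Rw2
Complete open branch: countermodel on a T-frame, so not valid in T, nor in K (the same frame is also a K-frame).
S4-tableau for the negation ~(<><>(p1 & ~p3) -> <>(p1 & ~p3)):
1. ~(<><>(p1 & ~p3) -> <>(p1 & ~p3)), w0
2. <><>(p1 & ~p3), w0
3. ~<>(p1 & ~p3), w0
4. ~(p1 & ~p3), w0
5. p3, w0
6. <>(p1 & ~p3), w1
7. ~(p1 & ~p3), w1
8. p3, w1
9. p1 & ~p3, w2
10. p1, w2
11. ~p3, w2
12. ~(p1 & ~p3), w2
13. p3, w2
Accessibility: w0Rw0, w0Rw1, w0Rw2, w1Rw1, w1Rw2, w2Rw2
Branch closes: p3 and ~p3 both at w2.
Every branch closes (one shown): valid in S4, hence also in S5 (every theorem of S4 is a theorem of S5).

S4, S5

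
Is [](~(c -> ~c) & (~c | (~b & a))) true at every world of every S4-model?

Not valid

Tableau for the negation ~[](~(c -> ~c) & (~c | (~b & a))):
1. ~[](~(c -> ~c) & (~c | (~b & a))), u
2. ~(~(c -> ~c) & (~c | (~b & a))), v
3. ~(~c | (~b & a)), v
4. c, v
5. ~(~b & a), v
6. ~a, v
Accessibility: uRu, uRv, vRv
The negation has an open branch (countermodel exists).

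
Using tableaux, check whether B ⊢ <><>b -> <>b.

Tableau for the negation ~(<><>b -> <>b):
1. ~(<><>b -> <>b), 0
2. <><>b, 0   [~->-rule on 1]
3. ~<>b, 0   [~->-rule on 1]
4. ~b, 0   [~<>-rule on 3 via 0R0]
5. <>b, 1   [<>-rule on 2: fresh world 1, 0R1]
6. ~b, 1   [~<>-rule on 3 via 0R1]
7. b, 2   [<>-rule on 5: fresh world 2, 1R2]
Accessibility: 0R0, 0R1, 1R0, 1R1, 1R2, 2R1, 2R2
The negation has an open branch (countermodel exists).

Not valid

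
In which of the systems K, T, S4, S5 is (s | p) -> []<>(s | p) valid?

S4-tableau for the negation ~((s | p) -> []<>(s | p)):
1. ~((s | p) -> []<>(s | p)), 0
2. s | p, 0   [~->-rule on 1]
3. ~[]<>(s | p), 0   [~->-rule on 1]
4. p, 0   [|-rule on 2 (branches; this branch)]
5. ~<>(s | p), 1   [~[]-rule on 3: fresh world 1, 0R1]
6. ~(s | p), 1   [~<>-rule on 5 via 1R1]
7. ~s, 1   [~|-rule on 6]
8. ~p, 1   [~|-rule on 6]
Accessibility: 0R0, 0R1, 1R1
Complete open branch: countermodel on an S4-frame, so not valid in S4, nor in K, T (the same frame is also a K-frame and a T-frame).
S5-tableau for the negation ~((s | p) -> []<>(s | p)):
1. ~((s | p) -> []<>(s | p)), 0
2. s | p, 0   [~->-rule on 1]
3. ~[]<>(s | p), 0   [~->-rule on 1]
4. p, 0   [|-rule on 2 (branches; this branch)]
5. ~<>(s | p), 1   [~[]-rule on 3: fresh world 1, 0R1]
6. ~(s | p), 0   [~<>-rule on 5 via 1R0]
7. ~s, 0   [~|-rule on 6]
8. ~p, 0   [~|-rule on 6]
Accessibility: 0R0, 0R1, 1R0, 1R1
Branch closes: p and ~p both at 0.
Every branch closes (one shown): valid in S5.

S5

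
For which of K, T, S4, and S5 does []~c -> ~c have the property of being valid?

T-tableau for the negation ~([]~c -> ~c):
1. ~([]~c -> ~c), 0
2. []~c, 0
3. c, 0
4. ~c, 0
Accessibility: 0R0
Branch closes: c and ~c both at 0.
Every branch closes (one shown): valid in T, hence also in S4, S5 (every theorem of T is a theorem of S4 and S5).
K-tableau for the negation ~([]~c -> ~c):
1. ~([]~c -> ~c), 0
2. []~c, 0
3. c, 0
Complete open branch: countermodel on a K-frame, so not valid in K.

T, S4, S5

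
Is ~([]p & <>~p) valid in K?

Tableau for the negation []p & <>~p:
1. []p & <>~p, u
2. []p, u
3. <>~p, u
4. ~p, v
5. p, v
Accessibility: uRv
Branch closes: p and ~p both at v.
Every branch of the negation's tableau closes; the branch above is one of them.

Valid in K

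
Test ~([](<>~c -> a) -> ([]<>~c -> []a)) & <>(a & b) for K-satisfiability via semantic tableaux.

1. ~([](<>~c -> a) -> ([]<>~c -> []a)) & <>(a & b), w0
2. ~([](<>~c -> a) -> ([]<>~c -> []a)), w0
3. <>(a & b), w0
4. [](<>~c -> a), w0
5. ~([]<>~c -> []a), w0
6. []<>~c, w0
7. ~[]a, w0
8. a & b, w1
9. a, w1
10. b, w1
11. <>~c -> a, w1
12. <>~c, w1
13. ~a, w2
14. <>~c -> a, w2
15. <>~c, w2
16. ~<>~c, w2
17. ~c, w3
18. ~c, w4
19. c, w4
Accessibility: w0Rw1, w0Rw2, w1Rw3, w2Rw4
Branch closes: c and ~c both at w4.
(One branch shown.) All branches close.

No, unsatisfiable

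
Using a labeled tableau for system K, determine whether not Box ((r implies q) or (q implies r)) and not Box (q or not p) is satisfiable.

No, unsatisfiable

1. not Box ((r implies q) or (q implies r)) and not Box (q or not p), u
2. not Box ((r implies q) or (q implies r)), u   [and-rule on 1]
3. not Box (q or not p), u   [and-rule on 1]
4. not ((r implies q) or (q implies r)), v   [neg-Box-rule on 2: fresh world v, uRv]
5. not (r implies q), v   [neg-or-rule on 4]
6. not (q implies r), v   [neg-or-rule on 4]
7. r, v   [neg-implies-rule on 5]
8. not q, v   [neg-implies-rule on 5]
9. q, v   [neg-implies-rule on 6]
10. not r, v   [neg-implies-rule on 6]
Accessibility: uRv
Branch closes: q and not q both at v.
Every branch closes; the branch above is one of them.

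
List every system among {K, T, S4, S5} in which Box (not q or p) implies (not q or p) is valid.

K-tableau for the negation not (Box (not q or p) implies (not q or p)):
1. not (Box (not q or p) implies (not q or p)), 0
2. Box (not q or p), 0
3. not (not q or p), 0
4. q, 0
5. not p, 0
Complete open branch: countermodel on a K-frame, so not valid in K.
T-tableau for the negation not (Box (not q or p) implies (not q or p)):
1. not (Box (not q or p) implies (not q or p)), 0
2. Box (not q or p), 0
3. not (not q or p), 0
4. q, 0
5. not p, 0
6. not q or p, 0
7. p, 0
Accessibility: 0R0
Branch closes: p and not p both at 0.
Every branch closes (one shown): valid in T, hence also in S4, S5 (every theorem of T is a theorem of S4 and S5).

T, S4, S5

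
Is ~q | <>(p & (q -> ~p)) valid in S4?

Tableau for the negation ~(~q | <>(p & (q -> ~p))):
1. ~(~q | <>(p & (q -> ~p))), u
2. q, u   [~|-rule on 1]
3. ~<>(p & (q -> ~p)), u   [~|-rule on 1]
4. ~(p & (q -> ~p)), u   [~<>-rule on 3 via uRu]
5. ~(q -> ~p), u   [~&-rule on 4 (branches; this branch)]
6. p, u   [~->-rule on 5]
Accessibility: uRu
The negation has an open branch (countermodel exists).

No, not valid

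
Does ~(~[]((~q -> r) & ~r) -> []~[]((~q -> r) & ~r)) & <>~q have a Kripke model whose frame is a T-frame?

Satisfiable

1. ~(~[]((~q -> r) & ~r) -> []~[]((~q -> r) & ~r)) & <>~q, 0
2. ~(~[]((~q -> r) & ~r) -> []~[]((~q -> r) & ~r)), 0
3. <>~q, 0
4. ~[]((~q -> r) & ~r), 0
5. ~[]~[]((~q -> r) & ~r), 0
6. ~q, 1
7. ~((~q -> r) & ~r), 2
8. r, 2
9. []((~q -> r) & ~r), 3
10. (~q -> r) & ~r, 3
11. ~q -> r, 3
12. ~r, 3
13. q, 3
Accessibility: 0R0, 0R1, 0R2, 0R3, 1R1, 2R2, 3R3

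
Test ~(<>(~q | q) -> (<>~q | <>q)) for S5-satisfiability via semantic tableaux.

Unsatisfiable

1. ~(<>(~q | q) -> (<>~q | <>q)), w0
2. <>(~q | q), w0   [~->-rule on 1]
3. ~(<>~q | <>q), w0   [~->-rule on 1]
4. ~<>~q, w0   [~|-rule on 3]
5. ~<>q, w0   [~|-rule on 3]
6. q, w0   [~<>-rule on 4 via w0Rw0]
7. ~q, w0   [~<>-rule on 5 via w0Rw0]
Accessibility: w0Rw0
Branch closes: q and ~q both at w0.
(One branch shown.) All branches close.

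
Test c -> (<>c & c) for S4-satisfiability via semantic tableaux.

1. c -> (<>c & c), u
2. <>c & c, u
3. <>c, u
4. c, u
5. c, v
Accessibility: uRu, uRv, vRv

Satisfiable (open branch found)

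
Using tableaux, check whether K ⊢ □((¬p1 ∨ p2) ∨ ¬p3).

Invalid (countermodel exists)

Tableau for the negation ¬□((¬p1 ∨ p2) ∨ ¬p3):
1. ¬□((¬p1 ∨ p2) ∨ ¬p3), u
2. ¬((¬p1 ∨ p2) ∨ ¬p3), v
3. ¬(¬p1 ∨ p2), v
4. p3, v
5. p1, v
6. ¬p2, v
Accessibility: uRv
The negation has an open branch (countermodel exists).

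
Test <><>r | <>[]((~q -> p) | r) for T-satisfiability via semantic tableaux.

Satisfiable

1. <><>r | <>[]((~q -> p) | r), 0
2. <>[]((~q -> p) | r), 0   [|-rule on 1 (branches; this branch)]
3. []((~q -> p) | r), 1   [<>-rule on 2: fresh world 1, 0R1]
4. (~q -> p) | r, 1   [[]-rule on 3 via 1R1]
5. r, 1   [|-rule on 4 (branches; this branch)]
Accessibility: 0R0, 0R1, 1R1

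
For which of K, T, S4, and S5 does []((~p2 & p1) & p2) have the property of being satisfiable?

T-tableau for the formula:
1. []((~p2 & p1) & p2), 0
2. (~p2 & p1) & p2, 0   [[]-rule on 1 via 0R0]
3. ~p2 & p1, 0   [&-rule on 2]
4. p2, 0   [&-rule on 2]
5. ~p2, 0   [&-rule on 3]
6. p1, 0   [&-rule on 3]
Accessibility: 0R0
Branch closes: p2 and ~p2 both at 0.
Every branch closes (one shown): unsatisfiable in T, hence also in S4, S5 (every S4/S5-frame is a T-frame).
K-tableau for the formula:
1. []((~p2 & p1) & p2), 0
Complete open branch: satisfiable in K.

K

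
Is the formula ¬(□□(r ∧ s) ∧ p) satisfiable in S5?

Yes, satisfiable

1. ¬(□□(r ∧ s) ∧ p), u
2. ¬p, u
Accessibility: uRu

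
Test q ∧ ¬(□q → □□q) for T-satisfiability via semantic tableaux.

Satisfiable

1. q ∧ ¬(□q → □□q), u
2. q, u   [∧-rule on 1]
3. ¬(□q → □□q), u   [∧-rule on 1]
4. □q, u   [¬→-rule on 3]
5. ¬□□q, u   [¬→-rule on 3]
6. ¬□q, v   [¬□-rule on 5: fresh world v, uRv]
7. q, v   [□-rule on 4 via uRv]
8. ¬q, w   [¬□-rule on 6: fresh world w, vRw]
Accessibility: uRu, uRv, vRv, vRw, wRw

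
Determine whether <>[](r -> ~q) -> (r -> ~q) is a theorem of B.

Tableau for the negation ~(<>[](r -> ~q) -> (r -> ~q)):
1. ~(<>[](r -> ~q) -> (r -> ~q)), u
2. <>[](r -> ~q), u   [~->-rule on 1]
3. ~(r -> ~q), u   [~->-rule on 1]
4. r, u   [~->-rule on 3]
5. q, u   [~->-rule on 3]
6. [](r -> ~q), v   [<>-rule on 2: fresh world v, uRv]
7. r -> ~q, u   [[]-rule on 6 via vRu]
8. r -> ~q, v   [[]-rule on 6 via vRv]
9. ~q, u   [->-rule on 7 (branches; this branch)]
Accessibility: uRu, uRv, vRu, vRv
Branch closes: q and ~q both at u.
Every branch of the negation's tableau closes; the branch above is one of them.

Valid in B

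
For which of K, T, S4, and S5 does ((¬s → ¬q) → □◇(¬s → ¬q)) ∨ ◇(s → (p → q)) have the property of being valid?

T-tableau for the negation ¬(((¬s → ¬q) → □◇(¬s → ¬q)) ∨ ◇(s → (p → q))):
1. ¬(((¬s → ¬q) → □◇(¬s → ¬q)) ∨ ◇(s → (p → q))), 0
2. ¬((¬s → ¬q) → □◇(¬s → ¬q)), 0   [¬∨-rule on 1]
3. ¬◇(s → (p → q)), 0   [¬∨-rule on 1]
4. ¬s → ¬q, 0   [¬→-rule on 2]
5. ¬□◇(¬s → ¬q), 0   [¬→-rule on 2]
6. ¬(s → (p → q)), 0   [¬◇-rule on 3 via 0R0]
7. s, 0   [¬→-rule on 6]
8. ¬(p → q), 0   [¬→-rule on 6]
9. p, 0   [¬→-rule on 8]
10. ¬q, 0   [¬→-rule on 8]
11. ¬◇(¬s → ¬q), 1   [¬□-rule on 5: fresh world 1, 0R1]
12. ¬(s → (p → q)), 1   [¬◇-rule on 3 via 0R1]
13. s, 1   [¬→-rule on 12]
14. ¬(p → q), 1   [¬→-rule on 12]
15. p, 1   [¬→-rule on 14]
16. ¬q, 1   [¬→-rule on 14]
17. ¬(¬s → ¬q), 1   [¬◇-rule on 11 via 1R1]
18. ¬s, 1   [¬→-rule on 17]
19. q, 1   [¬→-rule on 17]
Accessibility: 0R0, 0R1, 1R1
Branch closes: s and ¬s both at 1.
Every branch closes (one shown): valid in T, hence also in S4, S5 (every theorem of T is a theorem of S4 and S5).
K-tableau for the negation ¬(((¬s → ¬q) → □◇(¬s → ¬q)) ∨ ◇(s → (p → q))):
1. ¬(((¬s → ¬q) → □◇(¬s → ¬q)) ∨ ◇(s → (p → q))), 0
2. ¬((¬s → ¬q) → □◇(¬s → ¬q)), 0   [¬∨-rule on 1]
3. ¬◇(s → (p → q)), 0   [¬∨-rule on 1]
4. ¬s → ¬q, 0   [¬→-rule on 2]
5. ¬□◇(¬s → ¬q), 0   [¬→-rule on 2]
6. ¬q, 0   [→-rule on 4 (branches; this branch)]
7. ¬◇(¬s → ¬q), 1   [¬□-rule on 5: fresh world 1, 0R1]
8. ¬(s → (p → q)), 1   [¬◇-rule on 3 via 0R1]
9. s, 1   [¬→-rule on 8]
10. ¬(p → q), 1   [¬→-rule on 8]
11. p, 1   [¬→-rule on 10]
12. ¬q, 1   [¬→-rule on 10]
Accessibility: 0R1
Complete open branch: countermodel on a K-frame, so not valid in K.

T, S4, S5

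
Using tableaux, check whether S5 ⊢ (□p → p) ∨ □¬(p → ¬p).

Yes, valid

Tableau for the negation ¬((□p → p) ∨ □¬(p → ¬p)):
1. ¬((□p → p) ∨ □¬(p → ¬p)), w0
2. ¬(□p → p), w0   [¬∨-rule on 1]
3. ¬□¬(p → ¬p), w0   [¬∨-rule on 1]
4. □p, w0   [¬→-rule on 2]
5. ¬p, w0   [¬→-rule on 2]
6. p, w0   [□-rule on 4 via w0Rw0]
Accessibility: w0Rw0
Branch closes: p and ¬p both at w0.
Every branch of the negation's tableau closes; the branch above is one of them.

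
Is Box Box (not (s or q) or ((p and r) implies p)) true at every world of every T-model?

Tableau for the negation not Box Box (not (s or q) or ((p and r) implies p)):
1. not Box Box (not (s or q) or ((p and r) implies p)), w0
2. not Box (not (s or q) or ((p and r) implies p)), w1   [neg-Box-rule on 1: fresh world w1, w0Rw1]
3. not (not (s or q) or ((p and r) implies p)), w2   [neg-Box-rule on 2: fresh world w2, w1Rw2]
4. s or q, w2   [neg-or-rule on 3]
5. not ((p and r) implies p), w2   [neg-or-rule on 3]
6. p and r, w2   [neg-implies-rule on 5]
7. not p, w2   [neg-implies-rule on 5]
8. p, w2   [and-rule on 6]
9. r, w2   [and-rule on 6]
Accessibility: w0Rw0, w0Rw1, w1Rw1, w1Rw2, w2Rw2
Branch closes: p and not p both at w2.
Every branch of the negation's tableau closes; the branch above is one of them.

Valid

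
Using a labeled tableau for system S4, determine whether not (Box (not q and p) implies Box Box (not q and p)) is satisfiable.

1. not (Box (not q and p) implies Box Box (not q and p)), w0
2. Box (not q and p), w0   [neg-implies-rule on 1]
3. not Box Box (not q and p), w0   [neg-implies-rule on 1]
4. not q and p, w0   [Box-rule on 2 via w0Rw0]
5. not q, w0   [and-rule on 4]
6. p, w0   [and-rule on 4]
7. not Box (not q and p), w1   [neg-Box-rule on 3: fresh world w1, w0Rw1]
8. not q and p, w1   [Box-rule on 2 via w0Rw1]
9. not q, w1   [and-rule on 8]
10. p, w1   [and-rule on 8]
11. not (not q and p), w2   [neg-Box-rule on 7: fresh world w2, w1Rw2]
12. not q and p, w2   [Box-rule on 2 via w0Rw2]
13. not q, w2   [and-rule on 12]
14. p, w2   [and-rule on 12]
15. not p, w2   [neg-and-rule on 11 (branches; this branch)]
Accessibility: w0Rw0, w0Rw1, w0Rw2, w1Rw1, w1Rw2, w2Rw2
Branch closes: p and not p both at w2.
Every branch closes; the branch above is one of them.

Unsatisfiable (every branch closes)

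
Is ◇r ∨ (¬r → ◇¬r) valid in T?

Tableau for the negation ¬(◇r ∨ (¬r → ◇¬r)):
1. ¬(◇r ∨ (¬r → ◇¬r)), u
2. ¬◇r, u
3. ¬(¬r → ◇¬r), u
4. ¬r, u
5. ¬◇¬r, u
6. r, u
Accessibility: uRu
Branch closes: r and ¬r both at u.
All branches of the negation close; one closing branch shown above.

Valid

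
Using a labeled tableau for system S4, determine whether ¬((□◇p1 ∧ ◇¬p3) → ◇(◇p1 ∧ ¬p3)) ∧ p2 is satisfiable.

1. ¬((□◇p1 ∧ ◇¬p3) → ◇(◇p1 ∧ ¬p3)) ∧ p2, u
2. ¬((□◇p1 ∧ ◇¬p3) → ◇(◇p1 ∧ ¬p3)), u
3. p2, u
4. □◇p1 ∧ ◇¬p3, u
5. ¬◇(◇p1 ∧ ¬p3), u
6. □◇p1, u
7. ◇¬p3, u
8. ¬(◇p1 ∧ ¬p3), u
9. ◇p1, u
10. p3, u
11. ¬p3, v
12. ¬(◇p1 ∧ ¬p3), v
13. ◇p1, v
14. ¬◇p1, v
15. ¬p1, v
16. p1, w
17. ¬(◇p1 ∧ ¬p3), w
18. ◇p1, w
19. p3, w
20. p1, x
21. ¬(◇p1 ∧ ¬p3), x
22. ◇p1, x
23. ¬p1, x
Accessibility: uRu, uRv, uRw, uRx, vRv, vRx, wRw, xRx
Branch closes: p1 and ¬p1 both at x.
(One branch shown.) All branches close.

No, unsatisfiable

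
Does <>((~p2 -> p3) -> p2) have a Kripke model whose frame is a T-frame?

1. <>((~p2 -> p3) -> p2), w0
2. (~p2 -> p3) -> p2, w1   [<>-rule on 1: fresh world w1, w0Rw1]
3. p2, w1   [->-rule on 2 (branches; this branch)]
Accessibility: w0Rw0, w0Rw1, w1Rw1

Yes, satisfiable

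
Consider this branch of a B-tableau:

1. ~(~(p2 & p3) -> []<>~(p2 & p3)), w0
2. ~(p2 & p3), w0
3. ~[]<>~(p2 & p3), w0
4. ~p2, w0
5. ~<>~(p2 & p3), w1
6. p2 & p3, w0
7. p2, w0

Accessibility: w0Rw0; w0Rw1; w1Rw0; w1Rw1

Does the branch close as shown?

Yes, closed

Both p2 and ~p2 appear at w0.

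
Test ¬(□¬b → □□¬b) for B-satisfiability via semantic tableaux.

Satisfiable (open branch found)

1. ¬(□¬b → □□¬b), w0
2. □¬b, w0   [¬→-rule on 1]
3. ¬□□¬b, w0   [¬→-rule on 1]
4. ¬b, w0   [□-rule on 2 via w0Rw0]
5. ¬□¬b, w1   [¬□-rule on 3: fresh world w1, w0Rw1]
6. ¬b, w1   [□-rule on 2 via w0Rw1]
7. b, w2   [¬□-rule on 5: fresh world w2, w1Rw2]
Accessibility: w0Rw0, w0Rw1, w1Rw0, w1Rw1, w1Rw2, w2Rw1, w2Rw2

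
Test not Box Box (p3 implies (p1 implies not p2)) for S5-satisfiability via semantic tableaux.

Satisfiable (open branch found)

1. not Box Box (p3 implies (p1 implies not p2)), w0
2. not Box (p3 implies (p1 implies not p2)), w1
3. not (p3 implies (p1 implies not p2)), w2
4. p3, w2
5. not (p1 implies not p2), w2
6. p1, w2
7. p2, w2
Accessibility: w0Rw0, w0Rw1, w0Rw2, w1Rw0, w1Rw1, w1Rw2, w2Rw0, w2Rw1, w2Rw2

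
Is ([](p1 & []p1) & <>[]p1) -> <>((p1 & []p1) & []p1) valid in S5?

Yes, valid

Tableau for the negation ~(([](p1 & []p1) & <>[]p1) -> <>((p1 & []p1) & []p1)):
1. ~(([](p1 & []p1) & <>[]p1) -> <>((p1 & []p1) & []p1)), u
2. [](p1 & []p1) & <>[]p1, u
3. ~<>((p1 & []p1) & []p1), u
4. [](p1 & []p1), u
5. <>[]p1, u
6. ~((p1 & []p1) & []p1), u
7. p1 & []p1, u
8. p1, u
9. []p1, u
10. ~(p1 & []p1), u
11. ~[]p1, u
12. []p1, v
13. ~((p1 & []p1) & []p1), v
14. p1 & []p1, v
15. p1, v
16. ~(p1 & []p1), v
17. ~[]p1, v
18. ~p1, w
19. ~((p1 & []p1) & []p1), w
20. p1 & []p1, w
21. p1, w
22. []p1, w
Accessibility: uRu, uRv, uRw, vRu, vRv, vRw, wRu, wRv, wRw
Branch closes: p1 and ~p1 both at w.
Every branch of the negation's tableau closes; the branch above is one of them.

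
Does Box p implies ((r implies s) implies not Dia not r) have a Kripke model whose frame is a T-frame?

1. Box p implies ((r implies s) implies not Dia not r), w0
2. (r implies s) implies not Dia not r, w0   [implies-rule on 1 (branches; this branch)]
3. not Dia not r, w0   [implies-rule on 2 (branches; this branch)]
4. r, w0   [neg-Dia-rule on 3 via w0Rw0]
Accessibility: w0Rw0

Satisfiable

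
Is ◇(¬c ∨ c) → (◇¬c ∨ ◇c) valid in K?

Yes, valid

Tableau for the negation ¬(◇(¬c ∨ c) → (◇¬c ∨ ◇c)):
1. ¬(◇(¬c ∨ c) → (◇¬c ∨ ◇c)), u
2. ◇(¬c ∨ c), u   [¬→-rule on 1]
3. ¬(◇¬c ∨ ◇c), u   [¬→-rule on 1]
4. ¬◇¬c, u   [¬∨-rule on 3]
5. ¬◇c, u   [¬∨-rule on 3]
6. ¬c ∨ c, v   [◇-rule on 2: fresh world v, uRv]
7. c, v   [¬◇-rule on 4 via uRv]
8. ¬c, v   [¬◇-rule on 5 via uRv]
Accessibility: uRv
Branch closes: c and ¬c both at v.
Every branch of the negation's tableau closes; the branch above is one of them.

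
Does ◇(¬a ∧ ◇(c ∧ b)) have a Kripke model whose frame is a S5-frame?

Yes, satisfiable

1. ◇(¬a ∧ ◇(c ∧ b)), u
2. ¬a ∧ ◇(c ∧ b), v
3. ¬a, v
4. ◇(c ∧ b), v
5. c ∧ b, w
6. c, w
7. b, w
Accessibility: uRu, uRv, uRw, vRu, vRv, vRw, wRu, wRv, wRw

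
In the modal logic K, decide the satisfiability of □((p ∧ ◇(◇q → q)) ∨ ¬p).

1. □((p ∧ ◇(◇q → q)) ∨ ¬p), w0

Satisfiable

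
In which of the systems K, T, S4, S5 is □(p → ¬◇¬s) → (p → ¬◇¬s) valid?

T, S4, S5

T-tableau for the negation ¬(□(p → ¬◇¬s) → (p → ¬◇¬s)):
1. ¬(□(p → ¬◇¬s) → (p → ¬◇¬s)), 0
2. □(p → ¬◇¬s), 0
3. ¬(p → ¬◇¬s), 0
4. p, 0
5. ◇¬s, 0
6. p → ¬◇¬s, 0
7. ¬◇¬s, 0
8. s, 0
9. ¬s, 1
10. p → ¬◇¬s, 1
11. s, 1
Accessibility: 0R0, 0R1, 1R1
Branch closes: s and ¬s both at 1.
Every branch closes (one shown): valid in T, hence also in S4, S5 (every theorem of T is a theorem of S4 and S5).
K-tableau for the negation ¬(□(p → ¬◇¬s) → (p → ¬◇¬s)):
1. ¬(□(p → ¬◇¬s) → (p → ¬◇¬s)), 0
2. □(p → ¬◇¬s), 0
3. ¬(p → ¬◇¬s), 0
4. p, 0
5. ◇¬s, 0
6. ¬s, 1
7. p → ¬◇¬s, 1
8. ¬◇¬s, 1
Accessibility: 0R1
Complete open branch: countermodel on a K-frame, so not valid in K.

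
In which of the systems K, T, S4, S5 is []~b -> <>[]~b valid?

T, S4, S5

K-tableau for the negation ~([]~b -> <>[]~b):
1. ~([]~b -> <>[]~b), 0
2. []~b, 0   [~->-rule on 1]
3. ~<>[]~b, 0   [~->-rule on 1]
Complete open branch: countermodel on a K-frame, so not valid in K.
T-tableau for the negation ~([]~b -> <>[]~b):
1. ~([]~b -> <>[]~b), 0
2. []~b, 0   [~->-rule on 1]
3. ~<>[]~b, 0   [~->-rule on 1]
4. ~b, 0   [[]-rule on 2 via 0R0]
5. ~[]~b, 0   [~<>-rule on 3 via 0R0]
6. b, 1   [~[]-rule on 5: fresh world 1, 0R1]
7. ~b, 1   [[]-rule on 2 via 0R1]
Accessibility: 0R0, 0R1, 1R1
Branch closes: b and ~b both at 1.
Every branch closes (one shown): valid in T, hence also in S4, S5 (every theorem of T is a theorem of S4 and S5).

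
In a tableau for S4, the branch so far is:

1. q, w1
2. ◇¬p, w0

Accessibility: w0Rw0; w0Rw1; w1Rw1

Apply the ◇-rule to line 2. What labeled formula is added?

a fresh world w2 with w0Rw2, and ¬p at w2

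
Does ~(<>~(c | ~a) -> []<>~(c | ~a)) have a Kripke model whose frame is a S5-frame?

Unsatisfiable

1. ~(<>~(c | ~a) -> []<>~(c | ~a)), 0
2. <>~(c | ~a), 0   [~->-rule on 1]
3. ~[]<>~(c | ~a), 0   [~->-rule on 1]
4. ~(c | ~a), 1   [<>-rule on 2: fresh world 1, 0R1]
5. ~c, 1   [~|-rule on 4]
6. a, 1   [~|-rule on 4]
7. ~<>~(c | ~a), 2   [~[]-rule on 3: fresh world 2, 0R2]
8. c | ~a, 0   [~<>-rule on 7 via 2R0]
9. c | ~a, 1   [~<>-rule on 7 via 2R1]
10. c | ~a, 2   [~<>-rule on 7 via 2R2]
11. ~a, 0   [|-rule on 8 (branches; this branch)]
12. ~a, 1   [|-rule on 9 (branches; this branch)]
Accessibility: 0R0, 0R1, 0R2, 1R0, 1R1, 1R2, 2R0, 2R1, 2R2
Branch closes: a and ~a both at 1.
(One branch shown.) All branches close.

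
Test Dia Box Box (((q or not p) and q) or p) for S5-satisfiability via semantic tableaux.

Satisfiable (open branch found)

1. Dia Box Box (((q or not p) and q) or p), 0
2. Box Box (((q or not p) and q) or p), 1
3. Box (((q or not p) and q) or p), 0
4. Box (((q or not p) and q) or p), 1
5. ((q or not p) and q) or p, 0
6. ((q or not p) and q) or p, 1
7. p, 0
8. p, 1
Accessibility: 0R0, 0R1, 1R0, 1R1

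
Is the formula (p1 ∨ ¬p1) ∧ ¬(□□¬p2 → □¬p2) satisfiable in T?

Unsatisfiable (every branch closes)

1. (p1 ∨ ¬p1) ∧ ¬(□□¬p2 → □¬p2), w0
2. p1 ∨ ¬p1, w0   [∧-rule on 1]
3. ¬(□□¬p2 → □¬p2), w0   [∧-rule on 1]
4. □□¬p2, w0   [¬→-rule on 3]
5. ¬□¬p2, w0   [¬→-rule on 3]
6. □¬p2, w0   [□-rule on 4 via w0Rw0]
7. ¬p2, w0   [□-rule on 6 via w0Rw0]
8. ¬p1, w0   [∨-rule on 2 (branches; this branch)]
9. p2, w1   [¬□-rule on 5: fresh world w1, w0Rw1]
10. □¬p2, w1   [□-rule on 4 via w0Rw1]
11. ¬p2, w1   [□-rule on 6 via w0Rw1]
Accessibility: w0Rw0, w0Rw1, w1Rw1
Branch closes: p2 and ¬p2 both at w1.
(One branch shown.) All branches close.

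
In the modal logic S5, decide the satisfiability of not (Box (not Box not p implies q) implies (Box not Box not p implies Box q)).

1. not (Box (not Box not p implies q) implies (Box not Box not p implies Box q)), u
2. Box (not Box not p implies q), u
3. not (Box not Box not p implies Box q), u
4. Box not Box not p, u
5. not Box q, u
6. not Box not p implies q, u
7. not Box not p, u
8. q, u
9. not q, v
10. not Box not p implies q, v
11. not Box not p, v
12. Box not p, v
13. not p, u
14. not p, v
15. p, w
16. not Box not p implies q, w
17. not Box not p, w
18. not p, w
Accessibility: uRu, uRv, uRw, vRu, vRv, vRw, wRu, wRv, wRw
Branch closes: p and not p both at w.
All branches of the tableau close; one closing branch shown above.

Unsatisfiable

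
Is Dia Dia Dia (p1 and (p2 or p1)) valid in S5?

No, not valid

Tableau for the negation not Dia Dia Dia (p1 and (p2 or p1)):
1. not Dia Dia Dia (p1 and (p2 or p1)), w0
2. not Dia Dia (p1 and (p2 or p1)), w0
3. not Dia (p1 and (p2 or p1)), w0
4. not (p1 and (p2 or p1)), w0
5. not (p2 or p1), w0
6. not p2, w0
7. not p1, w0
Accessibility: w0Rw0
The negation has an open branch (countermodel exists).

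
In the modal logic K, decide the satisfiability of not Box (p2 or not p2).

Unsatisfiable

1. not Box (p2 or not p2), 0
2. not (p2 or not p2), 1
3. not p2, 1
4. p2, 1
Accessibility: 0R1
Branch closes: p2 and not p2 both at 1.
All branches of the tableau close; one closing branch shown above.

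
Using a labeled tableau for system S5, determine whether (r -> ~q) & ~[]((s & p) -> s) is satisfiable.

Unsatisfiable

1. (r -> ~q) & ~[]((s & p) -> s), 0
2. r -> ~q, 0
3. ~[]((s & p) -> s), 0
4. ~q, 0
5. ~((s & p) -> s), 1
6. s & p, 1
7. ~s, 1
8. s, 1
9. p, 1
Accessibility: 0R0, 0R1, 1R0, 1R1
Branch closes: s and ~s both at 1.
Every branch closes; the branch above is one of them.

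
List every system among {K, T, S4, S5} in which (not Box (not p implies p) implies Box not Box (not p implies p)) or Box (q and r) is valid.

S5

S5-tableau for the negation not ((not Box (not p implies p) implies Box not Box (not p implies p)) or Box (q and r)):
1. not ((not Box (not p implies p) implies Box not Box (not p implies p)) or Box (q and r)), 0
2. not (not Box (not p implies p) implies Box not Box (not p implies p)), 0   [neg-or-rule on 1]
3. not Box (q and r), 0   [neg-or-rule on 1]
4. not Box (not p implies p), 0   [neg-implies-rule on 2]
5. not Box not Box (not p implies p), 0   [neg-implies-rule on 2]
6. not (q and r), 1   [neg-Box-rule on 3: fresh world 1, 0R1]
7. not r, 1   [neg-and-rule on 6 (branches; this branch)]
8. not (not p implies p), 2   [neg-Box-rule on 4: fresh world 2, 0R2]
9. not p, 2   [neg-implies-rule on 8]
10. Box (not p implies p), 3   [neg-Box-rule on 5: fresh world 3, 0R3]
11. not p implies p, 0   [Box-rule on 10 via 3R0]
12. not p implies p, 1   [Box-rule on 10 via 3R1]
13. not p implies p, 2   [Box-rule on 10 via 3R2]
14. not p implies p, 3   [Box-rule on 10 via 3R3]
15. p, 0   [implies-rule on 11 (branches; this branch)]
16. p, 1   [implies-rule on 12 (branches; this branch)]
17. p, 2   [implies-rule on 13 (branches; this branch)]
Accessibility: 0R0, 0R1, 0R2, 0R3, 1R0, 1R1, 1R2, 1R3, 2R0, 2R1, 2R2, 2R3, 3R0, 3R1, 3R2, 3R3
Branch closes: p and not p both at 2.
Every branch closes (one shown): valid in S5.
S4-tableau for the negation not ((not Box (not p implies p) implies Box not Box (not p implies p)) or Box (q and r)):
1. not ((not Box (not p implies p) implies Box not Box (not p implies p)) or Box (q and r)), 0
2. not (not Box (not p implies p) implies Box not Box (not p implies p)), 0   [neg-or-rule on 1]
3. not Box (q and r), 0   [neg-or-rule on 1]
4. not Box (not p implies p), 0   [neg-implies-rule on 2]
5. not Box not Box (not p implies p), 0   [neg-implies-rule on 2]
6. not (q and r), 1   [neg-Box-rule on 3: fresh world 1, 0R1]
7. not r, 1   [neg-and-rule on 6 (branches; this branch)]
8. not (not p implies p), 2   [neg-Box-rule on 4: fresh world 2, 0R2]
9. not p, 2   [neg-implies-rule on 8]
10. Box (not p implies p), 3   [neg-Box-rule on 5: fresh world 3, 0R3]
11. not p implies p, 3   [Box-rule on 10 via 3R3]
12. p, 3   [implies-rule on 11 (branches; this branch)]
Accessibility: 0R0, 0R1, 0R2, 0R3, 1R1, 2R2, 3R3
Complete open branch: countermodel on an S4-frame, so not valid in S4, nor in K, T (the same frame is also a K-frame and a T-frame).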